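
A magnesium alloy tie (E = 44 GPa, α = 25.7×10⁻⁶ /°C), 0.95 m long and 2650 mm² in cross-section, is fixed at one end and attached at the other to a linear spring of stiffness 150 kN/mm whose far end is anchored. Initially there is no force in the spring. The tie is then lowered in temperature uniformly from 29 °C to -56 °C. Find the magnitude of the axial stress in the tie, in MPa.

The unrestrained thermal change is αΔT L = 25.7×10⁻⁶ × 85 × 950 = 2.075 mm.
Let P be the tensile force in the spring. The tie extends elastically by PL/(AE) and the spring stretches by P/k; together these equal δ_free.
So P = δ_free / [L/(AE) + 1/k] = 2.075 / [ 950/(2650×44×10³) + 1/(150×10³) ].
P = 2.075 / 1.481×10⁻⁵ = 140100 N.
σ = P/A = 140100/2650 = 52.86 MPa.

σ ≈ 52.9 MPa (tensile)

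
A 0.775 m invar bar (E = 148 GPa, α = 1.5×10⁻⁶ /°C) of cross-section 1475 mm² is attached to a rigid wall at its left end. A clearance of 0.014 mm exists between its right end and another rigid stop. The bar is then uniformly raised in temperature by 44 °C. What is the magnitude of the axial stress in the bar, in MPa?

Free thermal elongation = αΔT L = 1.5×10⁻⁶ × 44 × 775 = 0.05115 mm.
After closing the 0.014 mm clearance, 0.05115 − 0.014 = 0.03715 mm of expansion remains to be suppressed by the wall.
Compatibility: PL/(AE) = 0.03715 mm, so σ = P/A = E × (0.03715/775) = 7.094 MPa.

σ ≈ 7.09 MPa (compressive)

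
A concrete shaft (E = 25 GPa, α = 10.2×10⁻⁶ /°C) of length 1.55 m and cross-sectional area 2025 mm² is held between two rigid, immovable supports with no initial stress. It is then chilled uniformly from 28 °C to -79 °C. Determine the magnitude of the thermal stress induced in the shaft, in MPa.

With length fixed, the mechanical strain must cancel the thermal strain αΔT = 10.2×10⁻⁶ × 107 = 1091.4×10⁻⁶.
Hence σ = E·αΔT = 25×10³ × 1091.4×10⁻⁶ = 27.28 MPa, tensile.

σ ≈ 27.3 MPa (tensile)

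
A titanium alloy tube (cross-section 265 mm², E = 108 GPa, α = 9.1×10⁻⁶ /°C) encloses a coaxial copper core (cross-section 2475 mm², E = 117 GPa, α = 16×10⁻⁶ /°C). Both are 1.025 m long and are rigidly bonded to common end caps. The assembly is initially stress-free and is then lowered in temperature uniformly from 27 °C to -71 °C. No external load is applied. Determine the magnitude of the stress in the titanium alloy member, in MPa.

Equilibrium of a rigid end plate with no external load gives equal and opposite internal forces ±P in the two members. Since α_{copper} > α_{titanium alloy}, cooling drives the copper into tension and the titanium alloy into compression.
Equating the net (thermal + elastic) strains gives |α₁ − α₂|·ΔT = P·[1/(A₁E₁) + 1/(A₂E₂)].
|α₁ − α₂|·ΔT = 6.9×10⁻⁶ × 98 = 0.0006762.
1/(A₁E₁) + 1/(A₂E₂) = 1/(265×108×10³) + 1/(2475×117×10³) = 3.839×10⁻⁸ N⁻¹.
P = 0.0006762 / 3.839×10⁻⁸ = 17610 N = 17.61 kN.
σ_{titanium alloy} = P/A₁ = 17610/265 = 66.46 MPa, compressive.

σ ≈ 66.5 MPa (compressive)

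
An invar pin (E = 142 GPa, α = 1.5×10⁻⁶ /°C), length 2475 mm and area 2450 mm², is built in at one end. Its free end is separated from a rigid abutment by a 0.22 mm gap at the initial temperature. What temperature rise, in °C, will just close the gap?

The gap closes when αΔT L = 0.22 mm, since the pin is still unstressed at that instant.
ΔT = 0.22 / (1.5×10⁻⁶ × 2475) = 59.26 °C.

ΔT ≈ 59.3 °C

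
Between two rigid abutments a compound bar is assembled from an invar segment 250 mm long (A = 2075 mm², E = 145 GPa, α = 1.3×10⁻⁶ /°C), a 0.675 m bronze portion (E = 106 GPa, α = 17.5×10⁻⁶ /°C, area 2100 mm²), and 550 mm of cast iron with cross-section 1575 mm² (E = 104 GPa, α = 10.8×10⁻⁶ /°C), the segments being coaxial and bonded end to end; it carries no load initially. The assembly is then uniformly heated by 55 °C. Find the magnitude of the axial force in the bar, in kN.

If the supports were absent, the total length change would be Σ αᵢΔT Lᵢ = 1.3×10⁻⁶×55×250 + 17.5×10⁻⁶×55×675 + 10.8×10⁻⁶×55×550 = 0.9943 mm.
The rigid supports impose zero overall length change; the single axial force P common to all segments must satisfy P Σ Lᵢ/(AᵢEᵢ) = δ_free.
The series flexibility is Σ Lᵢ/(AᵢEᵢ) = 250/(2075×145×10³) + 675/(2100×106×10³) + 550/(1575×104×10³) = 7.221×10⁻⁶ mm/N.
So P = 0.9943 / 7.221×10⁻⁶ = 137.7 kN, compressive.

P ≈ 138 kN (compressive)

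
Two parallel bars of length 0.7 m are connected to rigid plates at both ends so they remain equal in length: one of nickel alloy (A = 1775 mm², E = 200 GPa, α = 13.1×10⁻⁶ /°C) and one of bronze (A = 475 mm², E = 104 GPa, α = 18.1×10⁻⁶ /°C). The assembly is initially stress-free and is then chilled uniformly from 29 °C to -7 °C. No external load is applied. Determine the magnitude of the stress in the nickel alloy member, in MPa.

Equilibrium of a rigid end plate with no external load gives equal and opposite internal forces ±P in the two members. Since α_{bronze} > α_{nickel alloy}, cooling drives the bronze into tension and the nickel alloy into compression.
Compatibility of the two members (thermal + elastic change equal): (α₁ − α₂)ΔT = P·[1/(A₁E₁) + 1/(A₂E₂)].
|α₁ − α₂|·ΔT = 5×10⁻⁶ × 36 = 0.00018.
1/(A₁E₁) + 1/(A₂E₂) = 1/(1775×200×10³) + 1/(475×104×10³) = 2.306×10⁻⁸ N⁻¹.
P = 0.00018 / 2.306×10⁻⁸ = 7806 N = 7.806 kN.
σ_{nickel alloy} = P/A₁ = 7806/1775 = 4.398 MPa, compressive.

σ ≈ 4.4 MPa (compressive)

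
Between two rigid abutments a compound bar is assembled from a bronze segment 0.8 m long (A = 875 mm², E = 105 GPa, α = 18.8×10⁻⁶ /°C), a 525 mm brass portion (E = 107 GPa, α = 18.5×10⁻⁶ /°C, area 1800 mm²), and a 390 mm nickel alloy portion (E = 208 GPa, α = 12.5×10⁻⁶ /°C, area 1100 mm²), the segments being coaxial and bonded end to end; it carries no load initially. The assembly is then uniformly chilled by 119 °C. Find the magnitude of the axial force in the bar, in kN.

P ≈ 268 kN (tensile)

Free thermal contraction of the whole bar: Σ αᵢΔT Lᵢ = 18.8×10⁻⁶×119×800 + 18.5×10⁻⁶×119×525 + 12.5×10⁻⁶×119×390 = 3.526 mm.
Since the ends are fixed, an axial force P builds up, equal in every segment, with P · Σ Lᵢ/(AᵢEᵢ) = δ_free.
Σ Lᵢ/(AᵢEᵢ) = 800/(875×105×10³) + 525/(1800×107×10³) + 390/(1100×208×10³) = 1.314×10⁻⁵ mm/N.
So P = 3.526 / 1.314×10⁻⁵ = 268.4 kN, tensile.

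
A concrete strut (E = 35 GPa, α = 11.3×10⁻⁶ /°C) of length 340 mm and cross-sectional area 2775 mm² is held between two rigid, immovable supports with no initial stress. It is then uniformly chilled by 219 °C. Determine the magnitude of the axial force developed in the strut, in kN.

Full restraint means ε = 0, so the stress is σ = EαΔT = 35×10³ × 11.3×10⁻⁶ × 219 = 86.61 MPa.
P = AEαΔT = 2775 × 35×10³ × 11.3×10⁻⁶ × 219 = 240.4 kN (tensile).

P ≈ 240 kN (tensile)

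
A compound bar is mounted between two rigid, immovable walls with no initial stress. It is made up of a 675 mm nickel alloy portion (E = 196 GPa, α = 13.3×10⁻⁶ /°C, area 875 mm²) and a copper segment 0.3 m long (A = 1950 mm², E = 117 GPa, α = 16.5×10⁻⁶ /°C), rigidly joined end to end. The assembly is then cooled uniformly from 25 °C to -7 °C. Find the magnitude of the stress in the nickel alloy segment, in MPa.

σ ≈ 97 MPa (tensile)

With the walls removed the bar would change length by δ_free = Σ αᵢΔT Lᵢ = 13.3×10⁻⁶×32×675 + 16.5×10⁻⁶×32×300 = 0.4457 mm.
The rigid supports impose zero overall length change; the single axial force P common to all segments must satisfy P Σ Lᵢ/(AᵢEᵢ) = δ_free.
Σ Lᵢ/(AᵢEᵢ) = 675/(875×196×10³) + 300/(1950×117×10³) = 5.251×10⁻⁶ mm/N.
Hence P = δ_free / Σ(L/AE) = 0.4457/5.251×10⁻⁶ = 84.88 kN (tensile).
σ_{nickel alloy} = P / A = 84880 / 875 = 97 MPa.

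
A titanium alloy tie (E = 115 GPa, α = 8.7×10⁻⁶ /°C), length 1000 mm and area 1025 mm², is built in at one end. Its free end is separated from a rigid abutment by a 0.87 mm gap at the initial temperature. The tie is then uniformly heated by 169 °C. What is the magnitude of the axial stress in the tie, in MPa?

σ ≈ 69 MPa (compressive)

Free thermal elongation = αΔT L = 8.7×10⁻⁶ × 169 × 1000 = 1.47 mm.
The gap closes (δ_free > 0.87 mm) and the wall then resists a further 1.47 − 0.87 = 0.6003 mm of expansion.
That suppressed elongation corresponds to σ = E·Δ/L = 115×10³ × 0.6003/1000 = 69.03 MPa.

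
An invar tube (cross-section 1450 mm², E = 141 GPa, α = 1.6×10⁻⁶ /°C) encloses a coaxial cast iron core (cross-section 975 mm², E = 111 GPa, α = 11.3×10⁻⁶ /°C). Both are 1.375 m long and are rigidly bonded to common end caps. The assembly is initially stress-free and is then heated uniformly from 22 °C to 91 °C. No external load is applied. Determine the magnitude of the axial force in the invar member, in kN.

Both members must finish at the same length. With the larger α, the cast iron tends to over-expand; the plates restrain it, putting the cast iron in compression and the invar in tension. With no external load the two internal forces are equal and opposite, magnitude P.
Setting the final lengths equal and cancelling L: (α₁ − α₂)ΔT = P/(A₁E₁) + P/(A₂E₂).
|α₁ − α₂|·ΔT = 9.7×10⁻⁶ × 69 = 0.0006693.
1/(A₁E₁) + 1/(A₂E₂) = 1/(1450×141×10³) + 1/(975×111×10³) = 1.413×10⁻⁸ N⁻¹.
So P = 0.0006693 / 1.413×10⁻⁸ = 47.36 kN.

P ≈ 47.4 kN (tensile in the invar)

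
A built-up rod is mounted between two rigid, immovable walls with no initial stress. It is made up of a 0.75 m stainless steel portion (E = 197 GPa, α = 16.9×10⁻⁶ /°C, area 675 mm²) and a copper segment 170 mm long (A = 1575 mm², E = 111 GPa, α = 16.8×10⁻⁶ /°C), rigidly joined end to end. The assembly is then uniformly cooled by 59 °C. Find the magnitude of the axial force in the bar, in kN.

P ≈ 139 kN (tensile)

With the walls removed the bar would change length by δ_free = Σ αᵢΔT Lᵢ = 16.9×10⁻⁶×59×750 + 16.8×10⁻⁶×59×170 = 0.9163 mm.
Since the ends are fixed, an axial force P builds up, equal in every segment, with P · Σ Lᵢ/(AᵢEᵢ) = δ_free.
Σ Lᵢ/(AᵢEᵢ) = 750/(675×197×10³) + 170/(1575×111×10³) = 6.613×10⁻⁶ mm/N.
Hence P = δ_free / Σ(L/AE) = 0.9163/6.613×10⁻⁶ = 138.6 kN (tensile).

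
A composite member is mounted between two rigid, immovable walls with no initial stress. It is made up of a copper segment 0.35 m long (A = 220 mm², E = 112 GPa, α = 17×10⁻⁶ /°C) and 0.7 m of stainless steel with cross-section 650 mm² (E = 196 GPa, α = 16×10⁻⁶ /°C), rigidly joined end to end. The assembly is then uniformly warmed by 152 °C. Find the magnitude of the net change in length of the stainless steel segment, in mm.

|ΔL| ≈ 0.975 mm

If the supports were absent, the total length change would be Σ αᵢΔT Lᵢ = 17×10⁻⁶×152×350 + 16×10⁻⁶×152×700 = 2.607 mm.
The rigid supports impose zero overall length change; the single axial force P common to all segments must satisfy P Σ Lᵢ/(AᵢEᵢ) = δ_free.
Σ Lᵢ/(AᵢEᵢ) = 350/(220×112×10³) + 700/(650×196×10³) = 1.97×10⁻⁵ mm/N.
Hence P = δ_free / Σ(L/AE) = 2.607/1.97×10⁻⁵ = 132.3 kN (compressive).
For the stainless steel segment, free thermal change = 16×10⁻⁶×152×700 = 1.702 mm and elastic change from P = 132300×700/(650×196×10³) = 0.7271 mm; these oppose, so the net change is 0.975 mm (segment lengthens).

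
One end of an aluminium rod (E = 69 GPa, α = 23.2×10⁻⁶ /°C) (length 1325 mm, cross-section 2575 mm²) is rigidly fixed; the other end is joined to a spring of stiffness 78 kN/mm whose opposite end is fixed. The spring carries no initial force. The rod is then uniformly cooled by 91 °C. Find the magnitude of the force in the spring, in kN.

P ≈ 138 kN

If the spring were absent the rod would shorten by αΔT L = 23.2×10⁻⁶ × 91 × 1325 = 2.797 mm.
Let P be the tensile force in the spring. The rod extends elastically by PL/(AE) and the spring stretches by P/k; together these equal δ_free.
P [ L/(AE) + 1/k ] = δ_free → P [ 1325/(2575×69×10³) + 1/(78×10³) ] = 2.797.
P = 2.797 / 2.028×10⁻⁵ = 137900 N.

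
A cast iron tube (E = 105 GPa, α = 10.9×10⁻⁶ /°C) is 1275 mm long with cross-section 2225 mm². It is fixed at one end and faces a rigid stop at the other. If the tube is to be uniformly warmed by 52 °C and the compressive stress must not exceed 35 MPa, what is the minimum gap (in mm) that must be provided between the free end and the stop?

With no wall the tube would lengthen by αΔT L = 10.9×10⁻⁶ × 52 × 1275 = 0.7227 mm.
A stress of 35 MPa corresponds to the wall pushing the tube back by σL/E = 35×1275/(105×10³) = 0.425 mm.
The gap must absorb the remainder: g_min = 0.7227 − 0.425 = 0.2977 mm.

g ≈ 0.298 mm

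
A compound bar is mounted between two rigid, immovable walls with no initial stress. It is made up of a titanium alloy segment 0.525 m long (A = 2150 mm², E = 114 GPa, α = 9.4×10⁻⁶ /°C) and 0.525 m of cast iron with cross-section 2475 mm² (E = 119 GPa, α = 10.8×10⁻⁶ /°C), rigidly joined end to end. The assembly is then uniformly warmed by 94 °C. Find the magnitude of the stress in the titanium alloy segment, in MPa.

σ ≈ 118 MPa (compressive)

If the supports were absent, the total length change would be Σ αᵢΔT Lᵢ = 9.4×10⁻⁶×94×525 + 10.8×10⁻⁶×94×525 = 0.9969 mm.
The rigid supports impose zero overall length change; the single axial force P common to all segments must satisfy P Σ Lᵢ/(AᵢEᵢ) = δ_free.
The series flexibility is Σ Lᵢ/(AᵢEᵢ) = 525/(2150×114×10³) + 525/(2475×119×10³) = 3.925×10⁻⁶ mm/N.
So P = 0.9969 / 3.925×10⁻⁶ = 254 kN, compressive.
σ_{titanium alloy} = P / A = 254000 / 2150 = 118.1 MPa.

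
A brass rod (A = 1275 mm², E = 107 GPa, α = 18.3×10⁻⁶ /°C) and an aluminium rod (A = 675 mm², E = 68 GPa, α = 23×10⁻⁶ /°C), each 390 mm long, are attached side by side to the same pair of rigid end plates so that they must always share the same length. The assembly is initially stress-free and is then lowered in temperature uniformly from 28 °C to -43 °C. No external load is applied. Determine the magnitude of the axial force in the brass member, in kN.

Both members must finish at the same length. With the larger α, the aluminium tends to over-contract; the plates restrain it, putting the aluminium in tension and the brass in compression. With no external load the two internal forces are equal and opposite, magnitude P.
Setting the final lengths equal and cancelling L: (α₁ − α₂)ΔT = P/(A₁E₁) + P/(A₂E₂).
|α₁ − α₂|·ΔT = 4.7×10⁻⁶ × 71 = 0.0003337.
1/(A₁E₁) + 1/(A₂E₂) = 1/(1275×107×10³) + 1/(675×68×10³) = 2.912×10⁻⁸ N⁻¹.
P = 0.0003337 / 2.912×10⁻⁸ = 11460 N = 11.46 kN.

P ≈ 11.5 kN (compressive in the brass)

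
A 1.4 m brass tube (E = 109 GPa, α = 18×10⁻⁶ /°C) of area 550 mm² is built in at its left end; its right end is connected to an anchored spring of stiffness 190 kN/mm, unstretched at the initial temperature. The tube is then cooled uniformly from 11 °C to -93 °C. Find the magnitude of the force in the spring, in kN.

If the spring were absent the tube would shorten by αΔT L = 18×10⁻⁶ × 104 × 1400 = 2.621 mm.
With a force P in the spring, the elastic change of the tube is PL/(AE) and that of the spring is P/k; compatibility requires their sum to equal δ_free.
P [ L/(AE) + 1/k ] = δ_free → P [ 1400/(550×109×10³) + 1/(190×10³) ] = 2.621.
P = 2.621 / 2.862×10⁻⁵ = 91590 N.

P ≈ 91.6 kN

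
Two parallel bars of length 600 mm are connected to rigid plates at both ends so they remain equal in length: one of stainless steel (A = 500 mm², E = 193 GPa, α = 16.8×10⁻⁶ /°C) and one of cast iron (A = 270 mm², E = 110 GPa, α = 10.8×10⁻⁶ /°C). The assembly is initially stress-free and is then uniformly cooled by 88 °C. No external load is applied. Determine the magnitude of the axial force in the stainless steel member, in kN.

Both members must finish at the same length. With the larger α, the stainless steel tends to over-contract; the plates restrain it, putting the stainless steel in tension and the cast iron in compression. With no external load the two internal forces are equal and opposite, magnitude P.
Equating the net (thermal + elastic) strains gives |α₁ − α₂|·ΔT = P·[1/(A₁E₁) + 1/(A₂E₂)].
|α₁ − α₂|·ΔT = 6×10⁻⁶ × 88 = 0.000528.
1/(A₁E₁) + 1/(A₂E₂) = 1/(500×193×10³) + 1/(270×110×10³) = 4.403×10⁻⁸ N⁻¹.
P = 0.000528 / 4.403×10⁻⁸ = 11990 N = 11.99 kN.

P ≈ 12 kN (tensile in the stainless steel)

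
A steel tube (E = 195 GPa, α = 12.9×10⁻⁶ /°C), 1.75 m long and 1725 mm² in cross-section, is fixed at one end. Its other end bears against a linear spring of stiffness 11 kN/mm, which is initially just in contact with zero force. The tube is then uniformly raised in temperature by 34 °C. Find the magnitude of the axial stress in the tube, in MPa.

σ ≈ 4.63 MPa (compressive)

If the spring were absent the tube would lengthen by αΔT L = 12.9×10⁻⁶ × 34 × 1750 = 0.7675 mm.
With a force P in the spring, the elastic change of the tube is PL/(AE) and that of the spring is P/k; compatibility requires their sum to equal δ_free.
So P = δ_free / [L/(AE) + 1/k] = 0.7675 / [ 1750/(1725×195×10³) + 1/(11×10³) ].
P = 0.7675 / 9.611×10⁻⁵ = 7986 N.
σ = P/A = 7986/1725 = 4.63 MPa.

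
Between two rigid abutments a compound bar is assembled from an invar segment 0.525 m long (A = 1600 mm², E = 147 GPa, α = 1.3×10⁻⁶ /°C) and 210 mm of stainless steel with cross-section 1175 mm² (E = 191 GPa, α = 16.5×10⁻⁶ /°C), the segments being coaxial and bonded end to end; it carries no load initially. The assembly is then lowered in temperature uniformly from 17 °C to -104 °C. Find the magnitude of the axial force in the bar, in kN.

P ≈ 158 kN (tensile)

With the walls removed the bar would change length by δ_free = Σ αᵢΔT Lᵢ = 1.3×10⁻⁶×121×525 + 16.5×10⁻⁶×121×210 = 0.5018 mm.
Since the ends are fixed, an axial force P builds up, equal in every segment, with P · Σ Lᵢ/(AᵢEᵢ) = δ_free.
Σ Lᵢ/(AᵢEᵢ) = 525/(1600×147×10³) + 210/(1175×191×10³) = 3.168×10⁻⁶ mm/N.
So P = 0.5018 / 3.168×10⁻⁶ = 158.4 kN, tensile.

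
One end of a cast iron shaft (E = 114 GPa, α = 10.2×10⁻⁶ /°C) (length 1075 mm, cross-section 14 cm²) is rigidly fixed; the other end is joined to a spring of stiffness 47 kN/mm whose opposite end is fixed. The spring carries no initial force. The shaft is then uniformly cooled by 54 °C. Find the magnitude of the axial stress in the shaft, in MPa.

σ ≈ 15.1 MPa (tensile)

Free thermal contraction: δ_free = αΔT L = 10.2×10⁻⁶ × 54 × 1075 = 0.5921 mm.
With a force P in the spring, the elastic change of the shaft is PL/(AE) and that of the spring is P/k; compatibility requires their sum to equal δ_free.
P [ L/(AE) + 1/k ] = δ_free → P [ 1075/(1400×114×10³) + 1/(47×10³) ] = 0.5921.
P = 0.5921 / 2.801×10⁻⁵ = 21140 N.
σ = P/A = 21140/1400 = 15.1 MPa.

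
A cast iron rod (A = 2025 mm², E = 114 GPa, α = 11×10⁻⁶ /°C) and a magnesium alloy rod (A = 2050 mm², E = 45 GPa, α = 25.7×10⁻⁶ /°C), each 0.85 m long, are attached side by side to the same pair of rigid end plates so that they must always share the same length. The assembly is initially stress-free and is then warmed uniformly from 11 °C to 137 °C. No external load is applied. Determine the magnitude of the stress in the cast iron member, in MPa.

The magnesium alloy has the larger α, so on heating it would change length more than the cast iron if both were free. The rigid plates force a common final length, so the magnesium alloy is put into compression and the cast iron into tension, with equal and opposite forces P (no external load).
Setting the final lengths equal and cancelling L: (α₁ − α₂)ΔT = P/(A₁E₁) + P/(A₂E₂).
|α₁ − α₂|·ΔT = 14.7×10⁻⁶ × 126 = 0.001852.
1/(A₁E₁) + 1/(A₂E₂) = 1/(2025×114×10³) + 1/(2050×45×10³) = 1.517×10⁻⁸ N⁻¹.
So P = 0.001852 / 1.517×10⁻⁸ = 122.1 kN.
σ_{cast iron} = P/A₁ = 122100/2025 = 60.29 MPa, tensile.

σ ≈ 60.3 MPa (tensile)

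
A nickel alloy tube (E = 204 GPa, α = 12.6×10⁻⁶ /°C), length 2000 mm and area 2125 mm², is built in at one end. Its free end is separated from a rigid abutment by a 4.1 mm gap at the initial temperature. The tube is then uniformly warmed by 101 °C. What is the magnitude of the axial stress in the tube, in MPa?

If the wall were absent the tube would grow by αΔT L = 12.6×10⁻⁶ × 101 × 2000 = 2.545 mm.
This is smaller than the 4.1 mm clearance, so the tube expands freely without reaching the stop — the stress is zero.

σ ≈ 0 MPa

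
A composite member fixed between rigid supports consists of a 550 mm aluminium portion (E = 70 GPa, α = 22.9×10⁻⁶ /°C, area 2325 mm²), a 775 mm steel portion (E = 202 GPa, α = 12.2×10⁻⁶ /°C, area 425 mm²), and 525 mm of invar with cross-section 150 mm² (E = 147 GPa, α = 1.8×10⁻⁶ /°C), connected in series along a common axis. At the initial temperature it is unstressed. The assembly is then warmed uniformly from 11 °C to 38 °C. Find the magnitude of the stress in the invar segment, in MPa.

σ ≈ 114 MPa (compressive)

If the supports were absent, the total length change would be Σ αᵢΔT Lᵢ = 22.9×10⁻⁶×27×550 + 12.2×10⁻⁶×27×775 + 1.8×10⁻⁶×27×525 = 0.6209 mm.
The rigid supports impose zero overall length change; the single axial force P common to all segments must satisfy P Σ Lᵢ/(AᵢEᵢ) = δ_free.
The series flexibility is Σ Lᵢ/(AᵢEᵢ) = 550/(2325×70×10³) + 775/(425×202×10³) + 525/(150×147×10³) = 3.622×10⁻⁵ mm/N.
So P = 0.6209 / 3.622×10⁻⁵ = 17.14 kN, compressive.
σ_{invar} = P / A = 17140 / 150 = 114.3 MPa.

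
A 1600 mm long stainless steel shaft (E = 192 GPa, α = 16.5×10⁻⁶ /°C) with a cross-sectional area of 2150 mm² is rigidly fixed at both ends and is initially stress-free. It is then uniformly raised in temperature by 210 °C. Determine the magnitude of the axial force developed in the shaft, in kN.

P ≈ 1430 kN (compressive)

Full restraint means ε = 0, so the stress is σ = EαΔT = 192×10³ × 16.5×10⁻⁶ × 210 = 665.3 MPa.
Axial force P = σA = 665.3 × 2150 = 1.43×10⁶ N = 1430 kN, compressive.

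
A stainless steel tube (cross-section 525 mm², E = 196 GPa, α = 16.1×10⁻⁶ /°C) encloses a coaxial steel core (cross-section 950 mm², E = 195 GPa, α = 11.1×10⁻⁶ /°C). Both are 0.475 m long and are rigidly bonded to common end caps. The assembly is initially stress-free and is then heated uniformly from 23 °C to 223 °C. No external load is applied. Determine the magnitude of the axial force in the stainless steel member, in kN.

P ≈ 66.2 kN (compressive in the stainless steel)

The stainless steel has the larger α, so on heating it would change length more than the steel if both were free. The rigid plates force a common final length, so the stainless steel is put into compression and the steel into tension, with equal and opposite forces P (no external load).
Setting the final lengths equal and cancelling L: (α₁ − α₂)ΔT = P/(A₁E₁) + P/(A₂E₂).
|α₁ − α₂|·ΔT = 5×10⁻⁶ × 200 = 0.001.
1/(A₁E₁) + 1/(A₂E₂) = 1/(525×196×10³) + 1/(950×195×10³) = 1.512×10⁻⁸ N⁻¹.
So P = 0.001 / 1.512×10⁻⁸ = 66.15 kN.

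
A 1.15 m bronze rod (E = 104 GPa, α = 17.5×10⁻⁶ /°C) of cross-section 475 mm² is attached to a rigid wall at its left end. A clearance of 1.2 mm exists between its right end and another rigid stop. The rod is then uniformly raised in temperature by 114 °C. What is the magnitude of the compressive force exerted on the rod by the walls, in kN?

Unrestrained expansion: δ_free = αΔT L = 17.5×10⁻⁶ × 114 × 1150 = 2.294 mm.
After closing the 1.2 mm clearance, 2.294 − 1.2 = 1.094 mm of expansion remains to be suppressed by the wall.
So σ = E(δ_free − g)/L = 104×10³ × 1.094/1150 = 98.96 MPa.
Force on the wall = σA = 98.96 × 475 mm² = 47.01 kN.

P ≈ 47 kN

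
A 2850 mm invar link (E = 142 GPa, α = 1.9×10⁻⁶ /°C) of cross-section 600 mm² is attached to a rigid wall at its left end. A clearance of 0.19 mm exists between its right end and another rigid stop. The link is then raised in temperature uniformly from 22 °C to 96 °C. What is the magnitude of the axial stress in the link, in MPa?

σ ≈ 10.5 MPa (compressive)

Free thermal elongation = αΔT L = 1.9×10⁻⁶ × 74 × 2850 = 0.4007 mm.
This exceeds the 0.19 mm gap, so the wall pushes back. The portion of expansion that must be recovered elastically is δ_free − gap = 0.4007 − 0.19 = 0.2107 mm.
Compatibility: PL/(AE) = 0.2107 mm, so σ = P/A = E × (0.2107/2850) = 10.5 MPa.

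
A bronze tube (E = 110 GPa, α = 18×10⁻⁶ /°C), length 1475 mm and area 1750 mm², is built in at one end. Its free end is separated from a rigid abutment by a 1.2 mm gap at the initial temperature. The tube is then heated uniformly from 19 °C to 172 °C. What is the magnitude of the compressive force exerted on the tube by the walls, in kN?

Unrestrained expansion: δ_free = αΔT L = 18×10⁻⁶ × 153 × 1475 = 4.062 mm.
This exceeds the 1.2 mm gap, so the wall pushes back. The portion of expansion that must be recovered elastically is δ_free − gap = 4.062 − 1.2 = 2.862 mm.
That suppressed elongation corresponds to σ = E·Δ/L = 110×10³ × 2.862/1475 = 213.4 MPa.
P = σA = 213.4 × 1750 = 373.5 kN.

P ≈ 374 kN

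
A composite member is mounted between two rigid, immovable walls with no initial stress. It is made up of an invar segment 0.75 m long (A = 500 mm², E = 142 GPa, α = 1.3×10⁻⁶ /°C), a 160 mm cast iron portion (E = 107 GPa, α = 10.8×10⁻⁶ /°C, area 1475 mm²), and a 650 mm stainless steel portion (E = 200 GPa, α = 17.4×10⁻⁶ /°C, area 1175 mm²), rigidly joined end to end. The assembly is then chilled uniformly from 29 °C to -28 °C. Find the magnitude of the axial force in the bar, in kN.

With the walls removed the bar would change length by δ_free = Σ αᵢΔT Lᵢ = 1.3×10⁻⁶×57×750 + 10.8×10⁻⁶×57×160 + 17.4×10⁻⁶×57×650 = 0.7987 mm.
The walls prevent any net length change, so an axial force P (same in every segment) develops. Compatibility: P · Σ Lᵢ/(AᵢEᵢ) = δ_free.
Σ Lᵢ/(AᵢEᵢ) = 750/(500×142×10³) + 160/(1475×107×10³) + 650/(1175×200×10³) = 1.434×10⁻⁵ mm/N.
Hence P = δ_free / Σ(L/AE) = 0.7987/1.434×10⁻⁵ = 55.69 kN (tensile).

P ≈ 55.7 kN (tensile)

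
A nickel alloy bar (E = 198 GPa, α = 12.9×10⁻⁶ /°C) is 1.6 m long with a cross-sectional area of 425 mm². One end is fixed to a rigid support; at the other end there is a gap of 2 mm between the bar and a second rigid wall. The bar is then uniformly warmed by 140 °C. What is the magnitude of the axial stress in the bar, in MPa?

If the wall were absent the bar would grow by αΔT L = 12.9×10⁻⁶ × 140 × 1600 = 2.89 mm.
The gap closes (δ_free > 2 mm) and the wall then resists a further 2.89 − 2 = 0.8896 mm of expansion.
So σ = E(δ_free − g)/L = 198×10³ × 0.8896/1600 = 110.1 MPa.

σ ≈ 110 MPa (compressive)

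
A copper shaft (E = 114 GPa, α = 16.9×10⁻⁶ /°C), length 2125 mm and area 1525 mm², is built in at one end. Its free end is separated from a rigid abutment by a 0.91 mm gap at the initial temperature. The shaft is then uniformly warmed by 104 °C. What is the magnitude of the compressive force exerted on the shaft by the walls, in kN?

If the wall were absent the shaft would grow by αΔT L = 16.9×10⁻⁶ × 104 × 2125 = 3.735 mm.
This exceeds the 0.91 mm gap, so the wall pushes back. The portion of expansion that must be recovered elastically is δ_free − gap = 3.735 − 0.91 = 2.825 mm.
So σ = E(δ_free − g)/L = 114×10³ × 2.825/2125 = 151.5 MPa.
P = σA = 151.5 × 1525 = 231.1 kN.

P ≈ 231 kN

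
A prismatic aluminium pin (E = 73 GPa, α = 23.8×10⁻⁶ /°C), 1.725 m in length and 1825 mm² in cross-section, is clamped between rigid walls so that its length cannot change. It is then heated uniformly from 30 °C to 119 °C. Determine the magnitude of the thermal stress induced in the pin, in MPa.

Because both ends are immovable the net strain is zero, and the suppressed thermal strain is αΔT = 23.8×10⁻⁶ × 89 = 2118.2×10⁻⁶.
σ = EαΔT = 73×10³ × 23.8×10⁻⁶ × 89 = 154.6 MPa (compressive; the pin is trying to expand).

σ ≈ 155 MPa (compressive)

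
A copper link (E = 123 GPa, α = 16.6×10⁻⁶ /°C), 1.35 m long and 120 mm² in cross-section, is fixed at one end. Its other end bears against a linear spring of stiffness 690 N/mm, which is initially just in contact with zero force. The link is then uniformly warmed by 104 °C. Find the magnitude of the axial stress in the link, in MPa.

σ ≈ 12.6 MPa (compressive)

If the spring were absent the link would lengthen by αΔT L = 16.6×10⁻⁶ × 104 × 1350 = 2.331 mm.
Let P be the compressive force at the spring. The link shortens elastically by PL/(AE) and the spring compresses by P/k; together these equal δ_free.
So P = δ_free / [L/(AE) + 1/k] = 2.331 / [ 1350/(120×123×10³) + 1/(690) ].
P = 2.331 / 0.001541 = 1513 N.
σ = P/A = 1513/120 = 12.61 MPa.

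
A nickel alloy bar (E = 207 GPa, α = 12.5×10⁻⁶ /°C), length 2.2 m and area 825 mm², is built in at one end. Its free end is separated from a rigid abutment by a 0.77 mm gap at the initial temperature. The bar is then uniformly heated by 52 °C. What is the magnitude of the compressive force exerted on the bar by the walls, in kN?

Unrestrained expansion: δ_free = αΔT L = 12.5×10⁻⁶ × 52 × 2200 = 1.43 mm.
After closing the 0.77 mm clearance, 1.43 − 0.77 = 0.66 mm of expansion remains to be suppressed by the wall.
Compatibility: PL/(AE) = 0.66 mm, so σ = P/A = E × (0.66/2200) = 62.1 MPa.
Force on the wall = σA = 62.1 × 825 mm² = 51.23 kN.

P ≈ 51.2 kN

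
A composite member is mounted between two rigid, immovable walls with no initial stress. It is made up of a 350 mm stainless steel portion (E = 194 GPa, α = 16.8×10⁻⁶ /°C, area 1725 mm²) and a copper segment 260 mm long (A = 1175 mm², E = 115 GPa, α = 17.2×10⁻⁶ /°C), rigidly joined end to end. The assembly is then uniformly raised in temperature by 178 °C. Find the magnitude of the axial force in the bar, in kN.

P ≈ 620 kN (compressive)

Free thermal expansion of the whole bar: Σ αᵢΔT Lᵢ = 16.8×10⁻⁶×178×350 + 17.2×10⁻⁶×178×260 = 1.843 mm.
The walls prevent any net length change, so an axial force P (same in every segment) develops. Compatibility: P · Σ Lᵢ/(AᵢEᵢ) = δ_free.
The series flexibility is Σ Lᵢ/(AᵢEᵢ) = 350/(1725×194×10³) + 260/(1175×115×10³) = 2.97×10⁻⁶ mm/N.
Hence P = δ_free / Σ(L/AE) = 1.843/2.97×10⁻⁶ = 620.4 kN (compressive).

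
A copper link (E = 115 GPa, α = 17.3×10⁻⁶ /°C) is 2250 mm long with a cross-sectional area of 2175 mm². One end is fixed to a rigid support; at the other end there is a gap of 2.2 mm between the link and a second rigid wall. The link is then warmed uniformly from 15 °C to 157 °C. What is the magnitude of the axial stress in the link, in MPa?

σ ≈ 170 MPa (compressive)

Free thermal elongation = αΔT L = 17.3×10⁻⁶ × 142 × 2250 = 5.527 mm.
This exceeds the 2.2 mm gap, so the wall pushes back. The portion of expansion that must be recovered elastically is δ_free − gap = 5.527 − 2.2 = 3.327 mm.
That suppressed elongation corresponds to σ = E·Δ/L = 115×10³ × 3.327/2250 = 170.1 MPa.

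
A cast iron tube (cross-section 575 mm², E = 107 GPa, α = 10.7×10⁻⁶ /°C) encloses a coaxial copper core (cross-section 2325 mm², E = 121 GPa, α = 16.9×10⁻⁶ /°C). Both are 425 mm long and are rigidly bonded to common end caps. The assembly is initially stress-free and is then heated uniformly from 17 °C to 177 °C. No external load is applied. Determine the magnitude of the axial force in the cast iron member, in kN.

P ≈ 50.1 kN (tensile in the cast iron)

Equilibrium of a rigid end plate with no external load gives equal and opposite internal forces ±P in the two members. Since α_{copper} > α_{cast iron}, heating drives the copper into compression and the cast iron into tension.
Equating the net (thermal + elastic) strains gives |α₁ − α₂|·ΔT = P·[1/(A₁E₁) + 1/(A₂E₂)].
|α₁ − α₂|·ΔT = 6.2×10⁻⁶ × 160 = 0.000992.
1/(A₁E₁) + 1/(A₂E₂) = 1/(575×107×10³) + 1/(2325×121×10³) = 1.981×10⁻⁸ N⁻¹.
So P = 0.000992 / 1.981×10⁻⁸ = 50.08 kN.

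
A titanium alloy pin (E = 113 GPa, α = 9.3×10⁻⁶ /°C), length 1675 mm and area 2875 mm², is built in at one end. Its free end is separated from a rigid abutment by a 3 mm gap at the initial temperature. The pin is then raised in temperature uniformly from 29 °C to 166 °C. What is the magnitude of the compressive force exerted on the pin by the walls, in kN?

P ≈ 0 kN

Free thermal elongation = αΔT L = 9.3×10⁻⁶ × 137 × 1675 = 2.134 mm.
Since δ_free = 2.13 mm is less than the 3 mm gap, the pin never touches the wall. No axial force develops.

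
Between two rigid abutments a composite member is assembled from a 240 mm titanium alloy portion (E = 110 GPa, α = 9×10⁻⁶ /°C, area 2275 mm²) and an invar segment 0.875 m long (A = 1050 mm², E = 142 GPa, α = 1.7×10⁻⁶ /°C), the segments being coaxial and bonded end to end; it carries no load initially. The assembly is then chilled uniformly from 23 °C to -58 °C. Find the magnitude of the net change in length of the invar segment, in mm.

|ΔL| ≈ 0.133 mm

Free thermal contraction of the whole bar: Σ αᵢΔT Lᵢ = 9×10⁻⁶×81×240 + 1.7×10⁻⁶×81×875 = 0.2954 mm.
The rigid supports impose zero overall length change; the single axial force P common to all segments must satisfy P Σ Lᵢ/(AᵢEᵢ) = δ_free.
The series flexibility is Σ Lᵢ/(AᵢEᵢ) = 240/(2275×110×10³) + 875/(1050×142×10³) = 6.828×10⁻⁶ mm/N.
So P = 0.2954 / 6.828×10⁻⁶ = 43.27 kN, tensile.
For the invar segment, free thermal change = 1.7×10⁻⁶×81×875 = 0.1205 mm and elastic change from P = 43270×875/(1050×142×10³) = 0.2539 mm; these oppose, so the net change is 0.133 mm (segment lengthens).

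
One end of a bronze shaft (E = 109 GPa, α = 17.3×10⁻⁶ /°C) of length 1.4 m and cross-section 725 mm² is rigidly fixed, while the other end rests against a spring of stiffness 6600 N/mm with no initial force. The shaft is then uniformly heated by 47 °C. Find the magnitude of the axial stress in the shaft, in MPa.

Free thermal expansion: δ_free = αΔT L = 17.3×10⁻⁶ × 47 × 1400 = 1.138 mm.
With a force P in the spring, the elastic change of the shaft is PL/(AE) and that of the spring is P/k; compatibility requires their sum to equal δ_free.
P [ L/(AE) + 1/k ] = δ_free → P [ 1400/(725×109×10³) + 1/(6600) ] = 1.138.
P = 1.138 / 0.0001692 = 6727 N.
σ = P/A = 6727/725 = 9.278 MPa.

σ ≈ 9.28 MPa (compressive)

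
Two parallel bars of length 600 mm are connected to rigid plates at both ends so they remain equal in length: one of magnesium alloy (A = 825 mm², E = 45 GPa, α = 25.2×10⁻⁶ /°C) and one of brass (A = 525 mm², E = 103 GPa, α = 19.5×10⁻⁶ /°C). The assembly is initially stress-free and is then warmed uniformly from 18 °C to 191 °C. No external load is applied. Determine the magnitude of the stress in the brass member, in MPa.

Equilibrium of a rigid end plate with no external load gives equal and opposite internal forces ±P in the two members. Since α_{magnesium alloy} > α_{brass}, heating drives the magnesium alloy into compression and the brass into tension.
Compatibility of the two members (thermal + elastic change equal): (α₁ − α₂)ΔT = P·[1/(A₁E₁) + 1/(A₂E₂)].
|α₁ − α₂|·ΔT = 5.7×10⁻⁶ × 173 = 0.0009861.
1/(A₁E₁) + 1/(A₂E₂) = 1/(825×45×10³) + 1/(525×103×10³) = 4.543×10⁻⁸ N⁻¹.
P = 0.0009861 / 4.543×10⁻⁸ = 21710 N = 21.71 kN.
σ_{brass} = P/A₂ = 21710/525 = 41.35 MPa, tensile.

σ ≈ 41.3 MPa (tensile)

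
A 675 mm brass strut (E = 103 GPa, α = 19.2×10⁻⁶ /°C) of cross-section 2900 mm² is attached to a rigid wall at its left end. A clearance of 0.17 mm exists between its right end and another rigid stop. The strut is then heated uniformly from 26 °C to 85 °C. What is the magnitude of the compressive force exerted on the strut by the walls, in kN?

If the wall were absent the strut would grow by αΔT L = 19.2×10⁻⁶ × 59 × 675 = 0.7646 mm.
This exceeds the 0.17 mm gap, so the wall pushes back. The portion of expansion that must be recovered elastically is δ_free − gap = 0.7646 − 0.17 = 0.5946 mm.
That suppressed elongation corresponds to σ = E·Δ/L = 103×10³ × 0.5946/675 = 90.74 MPa.
Force on the wall = σA = 90.74 × 2900 mm² = 263.1 kN.

P ≈ 263 kN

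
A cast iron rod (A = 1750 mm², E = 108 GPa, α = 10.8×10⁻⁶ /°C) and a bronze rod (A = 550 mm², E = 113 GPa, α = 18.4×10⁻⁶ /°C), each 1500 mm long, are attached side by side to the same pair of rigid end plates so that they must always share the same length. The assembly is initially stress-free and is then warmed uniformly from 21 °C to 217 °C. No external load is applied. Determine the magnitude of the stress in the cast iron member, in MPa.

σ ≈ 39.8 MPa (tensile)

Equilibrium of a rigid end plate with no external load gives equal and opposite internal forces ±P in the two members. Since α_{bronze} > α_{cast iron}, heating drives the bronze into compression and the cast iron into tension.
Equating the net (thermal + elastic) strains gives |α₁ − α₂|·ΔT = P·[1/(A₁E₁) + 1/(A₂E₂)].
|α₁ − α₂|·ΔT = 7.6×10⁻⁶ × 196 = 0.00149.
1/(A₁E₁) + 1/(A₂E₂) = 1/(1750×108×10³) + 1/(550×113×10³) = 2.138×10⁻⁸ N⁻¹.
P = 0.00149 / 2.138×10⁻⁸ = 69670 N = 69.67 kN.
σ_{cast iron} = P/A₁ = 69670/1750 = 39.81 MPa, tensile.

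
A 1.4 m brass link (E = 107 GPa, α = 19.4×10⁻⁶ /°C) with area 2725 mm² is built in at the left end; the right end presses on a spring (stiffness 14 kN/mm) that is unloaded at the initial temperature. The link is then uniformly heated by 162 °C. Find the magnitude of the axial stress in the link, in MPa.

σ ≈ 21.2 MPa (compressive)

Free thermal expansion: δ_free = αΔT L = 19.4×10⁻⁶ × 162 × 1400 = 4.4 mm.
With a force P in the spring, the elastic change of the link is PL/(AE) and that of the spring is P/k; compatibility requires their sum to equal δ_free.
So P = δ_free / [L/(AE) + 1/k] = 4.4 / [ 1400/(2725×107×10³) + 1/(14×10³) ].
P = 4.4 / 7.623×10⁻⁵ = 57720 N.
σ = P/A = 57720/2725 = 21.18 MPa.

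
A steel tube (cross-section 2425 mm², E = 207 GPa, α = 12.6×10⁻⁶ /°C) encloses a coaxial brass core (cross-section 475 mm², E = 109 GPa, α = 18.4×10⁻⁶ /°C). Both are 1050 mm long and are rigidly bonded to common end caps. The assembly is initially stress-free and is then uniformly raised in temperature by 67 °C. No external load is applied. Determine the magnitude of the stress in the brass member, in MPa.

Both members must finish at the same length. With the larger α, the brass tends to over-expand; the plates restrain it, putting the brass in compression and the steel in tension. With no external load the two internal forces are equal and opposite, magnitude P.
Equating the net (thermal + elastic) strains gives |α₁ − α₂|·ΔT = P·[1/(A₁E₁) + 1/(A₂E₂)].
|α₁ − α₂|·ΔT = 5.8×10⁻⁶ × 67 = 0.0003886.
1/(A₁E₁) + 1/(A₂E₂) = 1/(2425×207×10³) + 1/(475×109×10³) = 2.131×10⁻⁸ N⁻¹.
So P = 0.0003886 / 2.131×10⁻⁸ = 18.24 kN.
σ_{brass} = P/A₂ = 18240/475 = 38.4 MPa, compressive.

σ ≈ 38.4 MPa (compressive)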